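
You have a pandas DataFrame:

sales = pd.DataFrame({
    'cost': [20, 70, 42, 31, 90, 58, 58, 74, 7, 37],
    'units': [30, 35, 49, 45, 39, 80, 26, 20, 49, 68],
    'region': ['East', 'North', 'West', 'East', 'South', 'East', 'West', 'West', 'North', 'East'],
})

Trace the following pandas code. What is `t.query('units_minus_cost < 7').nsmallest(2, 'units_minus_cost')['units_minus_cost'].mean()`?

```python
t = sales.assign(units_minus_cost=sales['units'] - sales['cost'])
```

-52.5

add column units_minus_cost = sales['units'] - sales['cost']:
   cost  units region  units_minus_cost
0    20     30   East                10
1    70     35  North               -35
2    42     49   West                 7
3    31     45   East                14
4    90     39  South               -51
5    58     80   East                22
6    58     26   West               -32
7    74     20   West               -54
8     7     49  North                42
9    37     68   East                31
filter rows where units_minus_cost < 7:
   cost  units region  units_minus_cost
1    70     35  North               -35
4    90     39  South               -51
6    58     26   West               -32
7    74     20   West               -54
take 2 rows with smallest units_minus_cost:
   cost  units region  units_minus_cost
7    74     20   West               -54
4    90     39  South               -51
Hence -52.5.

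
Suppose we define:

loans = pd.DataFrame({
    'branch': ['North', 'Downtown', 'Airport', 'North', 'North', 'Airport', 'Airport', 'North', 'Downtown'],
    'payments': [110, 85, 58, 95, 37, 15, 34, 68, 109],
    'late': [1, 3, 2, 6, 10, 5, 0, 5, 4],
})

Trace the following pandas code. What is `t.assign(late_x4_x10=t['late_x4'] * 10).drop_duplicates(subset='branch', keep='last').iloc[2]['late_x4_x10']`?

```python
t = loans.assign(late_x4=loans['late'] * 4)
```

160

add column late_x4 = loans['late'] * 4:
     branch  payments  late  late_x4
0     North       110     1        4
1  Downtown        85     3       12
2   Airport        58     2        8
3     North        95     6       24
4     North        37    10       40
5   Airport        15     5       20
6   Airport        34     0        0
7     North        68     5       20
8  Downtown       109     4       16
add column late_x4_x10 = t['late_x4'] * 10:
     branch  payments  late  late_x4  late_x4_x10
0     North       110     1        4           40
1  Downtown        85     3       12          120
2   Airport        58     2        8           80
3     North        95     6       24          240
4     North        37    10       40          400
5   Airport        15     5       20          200
6   Airport        34     0        0            0
7     North        68     5       20          200
8  Downtown       109     4       16          160
drop duplicate branch (keep=last):
     branch  payments  late  late_x4  late_x4_x10
6   Airport        34     0        0            0
7     North        68     5       20          200
8  Downtown       109     4       16          160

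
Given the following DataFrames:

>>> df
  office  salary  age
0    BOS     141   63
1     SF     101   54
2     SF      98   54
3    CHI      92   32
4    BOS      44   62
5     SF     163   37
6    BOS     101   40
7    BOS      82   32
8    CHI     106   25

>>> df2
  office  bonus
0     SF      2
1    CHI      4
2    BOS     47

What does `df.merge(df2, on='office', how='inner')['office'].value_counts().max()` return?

merge on 'office' (how='inner') → 9 rows:
  office  salary  age  bonus
0    BOS     141   63     47
1     SF     101   54      2
2     SF      98   54      2
3    CHI      92   32      4
4    BOS      44   62     47
5     SF     163   37      2
6    BOS     101   40     47
7    BOS      82   32     47
8    CHI     106   25      4
value_counts of office:
office
BOS    4
SF     3
CHI    2
Name: count, dtype: int64
Then the max of the resulting series: 4

4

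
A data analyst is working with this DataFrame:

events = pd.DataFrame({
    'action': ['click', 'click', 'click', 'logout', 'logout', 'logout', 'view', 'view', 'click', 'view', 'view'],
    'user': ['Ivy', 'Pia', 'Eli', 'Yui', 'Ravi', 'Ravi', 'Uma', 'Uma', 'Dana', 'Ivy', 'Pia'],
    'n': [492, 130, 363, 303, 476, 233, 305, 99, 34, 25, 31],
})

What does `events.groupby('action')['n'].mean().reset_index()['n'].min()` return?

115.0

group by action, mean of n:
action
click     254.750000
logout    337.333333
view      115.000000
Name: n, dtype: float64
reset_index():
   action           n
0   click  254.750000
1  logout  337.333333
2    view  115.000000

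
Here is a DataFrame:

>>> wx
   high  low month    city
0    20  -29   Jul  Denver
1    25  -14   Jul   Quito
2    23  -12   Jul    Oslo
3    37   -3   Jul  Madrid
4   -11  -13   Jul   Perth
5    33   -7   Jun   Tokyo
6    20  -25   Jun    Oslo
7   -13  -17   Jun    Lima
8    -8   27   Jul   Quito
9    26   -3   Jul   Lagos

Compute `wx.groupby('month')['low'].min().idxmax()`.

group by month, min of low:
month
Jul   -29
Jun   -25
Name: low, dtype: int64
Then the label with the largest value: Jun

Jun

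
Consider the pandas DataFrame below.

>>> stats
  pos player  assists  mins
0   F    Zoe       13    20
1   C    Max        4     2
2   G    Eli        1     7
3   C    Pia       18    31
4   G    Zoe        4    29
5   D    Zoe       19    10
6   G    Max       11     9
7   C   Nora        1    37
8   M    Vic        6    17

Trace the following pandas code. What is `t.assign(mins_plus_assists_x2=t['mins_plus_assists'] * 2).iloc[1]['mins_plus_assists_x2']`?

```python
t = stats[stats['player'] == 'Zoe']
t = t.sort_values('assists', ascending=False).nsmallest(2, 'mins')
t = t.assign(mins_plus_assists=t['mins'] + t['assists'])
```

66

filter rows where player == 'Zoe':
  pos player  assists  mins
0   F    Zoe       13    20
4   G    Zoe        4    29
5   D    Zoe       19    10
sort by assists descending:
  pos player  assists  mins
5   D    Zoe       19    10
0   F    Zoe       13    20
4   G    Zoe        4    29
take 2 rows with smallest mins:
  pos player  assists  mins
5   D    Zoe       19    10
0   F    Zoe       13    20
add column mins_plus_assists = t['mins'] + t['assists']:
  pos player  assists  mins  mins_plus_assists
5   D    Zoe       19    10                 29
0   F    Zoe       13    20                 33
add column mins_plus_assists_x2 = t['mins_plus_assists'] * 2:
  pos player  assists  mins  mins_plus_assists  mins_plus_assists_x2
5   D    Zoe       19    10                 29                    58
0   F    Zoe       13    20                 33                    66
Finally, value at position 1, column 'mins_plus_assists_x2' = 66.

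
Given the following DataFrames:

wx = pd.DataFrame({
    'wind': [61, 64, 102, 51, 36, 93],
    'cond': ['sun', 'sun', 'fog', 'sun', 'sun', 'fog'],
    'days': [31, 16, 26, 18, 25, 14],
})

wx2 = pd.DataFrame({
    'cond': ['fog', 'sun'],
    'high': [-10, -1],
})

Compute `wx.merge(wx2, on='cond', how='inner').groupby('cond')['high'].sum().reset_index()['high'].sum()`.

-24

merge on 'cond' (how='inner') → 6 rows:
   wind cond  days  high
0    61  sun    31    -1
1    64  sun    16    -1
2   102  fog    26   -10
3    51  sun    18    -1
4    36  sun    25    -1
5    93  fog    14   -10
group by cond, sum of high:
cond
fog   -20
sun    -4
Name: high, dtype: int64
reset_index():
  cond  high
0  fog   -20
1  sun    -4
Finally, sum of column 'high' = -24.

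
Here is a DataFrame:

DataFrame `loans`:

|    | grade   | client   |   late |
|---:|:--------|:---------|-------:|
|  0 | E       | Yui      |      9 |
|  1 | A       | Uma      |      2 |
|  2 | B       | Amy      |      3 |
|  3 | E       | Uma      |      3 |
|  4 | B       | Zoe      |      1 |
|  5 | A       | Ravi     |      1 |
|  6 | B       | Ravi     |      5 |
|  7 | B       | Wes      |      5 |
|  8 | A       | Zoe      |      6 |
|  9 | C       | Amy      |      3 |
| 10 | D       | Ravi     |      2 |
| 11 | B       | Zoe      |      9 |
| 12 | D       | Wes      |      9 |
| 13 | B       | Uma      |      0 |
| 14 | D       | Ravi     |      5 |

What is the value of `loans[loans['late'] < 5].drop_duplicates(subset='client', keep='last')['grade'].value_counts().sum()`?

4

filter rows where late < 5:
   grade client  late
1      A    Uma     2
2      B    Amy     3
3      E    Uma     3
4      B    Zoe     1
5      A   Ravi     1
9      C    Amy     3
10     D   Ravi     2
13     B    Uma     0
drop duplicate client (keep=last):
   grade client  late
4      B    Zoe     1
9      C    Amy     3
10     D   Ravi     2
13     B    Uma     0
value_counts of grade:
grade
B    2
C    1
D    1
Name: count, dtype: int64
The sum of the resulting series is 4.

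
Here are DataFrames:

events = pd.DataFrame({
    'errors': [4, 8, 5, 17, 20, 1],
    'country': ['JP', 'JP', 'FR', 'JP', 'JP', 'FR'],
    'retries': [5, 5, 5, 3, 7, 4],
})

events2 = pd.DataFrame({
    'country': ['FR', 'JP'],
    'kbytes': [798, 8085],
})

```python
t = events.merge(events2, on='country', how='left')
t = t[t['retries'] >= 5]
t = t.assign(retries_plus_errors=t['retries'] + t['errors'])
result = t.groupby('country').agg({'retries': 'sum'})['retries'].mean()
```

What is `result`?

merge on 'country' (how='left') → 6 rows:
   errors country  retries  kbytes
0       4      JP        5    8085
1       8      JP        5    8085
2       5      FR        5     798
3      17      JP        3    8085
4      20      JP        7    8085
5       1      FR        4     798
filter rows where retries >= 5:
   errors country  retries  kbytes
0       4      JP        5    8085
1       8      JP        5    8085
2       5      FR        5     798
4      20      JP        7    8085
add column retries_plus_errors = t['retries'] + t['errors']:
   errors country  retries  kbytes  retries_plus_errors
0       4      JP        5    8085                    9
1       8      JP        5    8085                   13
2       5      FR        5     798                   10
4      20      JP        7    8085                   27
group by country, sum of retries:
         retries
country         
FR             5
JP            17
Then the mean of column 'retries': 11.0

11.0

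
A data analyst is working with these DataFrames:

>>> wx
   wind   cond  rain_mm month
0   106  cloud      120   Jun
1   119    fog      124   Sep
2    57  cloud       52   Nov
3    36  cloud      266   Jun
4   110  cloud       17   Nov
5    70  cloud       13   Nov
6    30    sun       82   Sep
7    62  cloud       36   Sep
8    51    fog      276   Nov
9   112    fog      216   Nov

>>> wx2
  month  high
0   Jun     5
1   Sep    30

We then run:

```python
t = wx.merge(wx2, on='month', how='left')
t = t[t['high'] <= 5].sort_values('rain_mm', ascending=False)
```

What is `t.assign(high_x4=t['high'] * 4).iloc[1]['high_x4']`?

merge on 'month' (how='left') → 10 rows:
   wind   cond  rain_mm month  high
0   106  cloud      120   Jun   5.0
1   119    fog      124   Sep  30.0
2    57  cloud       52   Nov   NaN
3    36  cloud      266   Jun   5.0
4   110  cloud       17   Nov   NaN
5    70  cloud       13   Nov   NaN
6    30    sun       82   Sep  30.0
7    62  cloud       36   Sep  30.0
8    51    fog      276   Nov   NaN
9   112    fog      216   Nov   NaN
filter rows where high <= 5:
   wind   cond  rain_mm month  high
0   106  cloud      120   Jun   5.0
3    36  cloud      266   Jun   5.0
sort by rain_mm descending:
   wind   cond  rain_mm month  high
3    36  cloud      266   Jun   5.0
0   106  cloud      120   Jun   5.0
add column high_x4 = t['high'] * 4:
   wind   cond  rain_mm month  high  high_x4
3    36  cloud      266   Jun   5.0     20.0
0   106  cloud      120   Jun   5.0     20.0
Finally, value at position 1, column 'high_x4' = 20.0.

20.0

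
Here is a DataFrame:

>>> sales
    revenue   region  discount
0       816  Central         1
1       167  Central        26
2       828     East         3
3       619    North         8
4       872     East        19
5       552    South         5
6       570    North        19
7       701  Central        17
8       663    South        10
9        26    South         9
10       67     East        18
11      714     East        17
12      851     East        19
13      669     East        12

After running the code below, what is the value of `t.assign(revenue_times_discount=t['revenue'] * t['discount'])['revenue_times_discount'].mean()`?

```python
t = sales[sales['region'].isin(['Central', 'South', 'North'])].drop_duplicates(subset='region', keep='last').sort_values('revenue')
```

filter rows where region in ['Central', 'South', 'North']:
   revenue   region  discount
0      816  Central         1
1      167  Central        26
3      619    North         8
5      552    South         5
6      570    North        19
7      701  Central        17
8      663    South        10
9       26    South         9
drop duplicate region (keep=last):
   revenue   region  discount
6      570    North        19
7      701  Central        17
9       26    South         9
sort by revenue:
   revenue   region  discount
9       26    South         9
6      570    North        19
7      701  Central        17
add column revenue_times_discount = t['revenue'] * t['discount']:
   revenue   region  discount  revenue_times_discount
9       26    South         9                     234
6      570    North        19                   10830
7      701  Central        17                   11917
Finally, mean of column 'revenue_times_discount' = 7660.33333333.

7660.33333333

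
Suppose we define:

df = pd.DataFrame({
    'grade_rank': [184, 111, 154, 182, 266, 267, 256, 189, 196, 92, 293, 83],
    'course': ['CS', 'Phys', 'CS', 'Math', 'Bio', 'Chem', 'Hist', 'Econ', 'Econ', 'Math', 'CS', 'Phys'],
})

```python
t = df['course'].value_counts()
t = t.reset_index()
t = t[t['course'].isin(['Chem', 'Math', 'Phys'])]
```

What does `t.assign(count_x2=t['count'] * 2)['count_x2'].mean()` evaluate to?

3.33333333333

value_counts of course:
course
CS      3
Phys    2
Math    2
Econ    2
Bio     1
Chem    1
Hist    1
Name: count, dtype: int64
reset_index():
  course  count
0     CS      3
1   Phys      2
2   Math      2
3   Econ      2
4    Bio      1
5   Chem      1
6   Hist      1
filter rows where course in ['Chem', 'Math', 'Phys']:
  course  count
1   Phys      2
2   Math      2
5   Chem      1
add column count_x2 = t['count'] * 2:
  course  count  count_x2
1   Phys      2         4
2   Math      2         4
5   Chem      1         2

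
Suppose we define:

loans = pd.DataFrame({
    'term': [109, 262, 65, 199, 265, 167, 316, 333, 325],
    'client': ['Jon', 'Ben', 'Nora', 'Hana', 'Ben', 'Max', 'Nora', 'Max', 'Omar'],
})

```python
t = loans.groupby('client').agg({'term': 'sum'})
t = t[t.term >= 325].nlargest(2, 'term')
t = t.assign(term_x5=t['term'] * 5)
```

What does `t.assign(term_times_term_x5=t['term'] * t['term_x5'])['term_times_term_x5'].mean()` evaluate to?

1319322.5

group by client, sum of term:
        term
client      
Ben      527
Hana     199
Jon      109
Max      500
Nora     381
Omar     325
filter rows where term >= 325:
        term
client      
Ben      527
Max      500
Nora     381
Omar     325
take 2 rows with largest term:
        term
client      
Ben      527
Max      500
add column term_x5 = t['term'] * 5:
        term  term_x5
client               
Ben      527     2635
Max      500     2500
add column term_times_term_x5 = t['term'] * t['term_x5']:
        term  term_x5  term_times_term_x5
client                                   
Ben      527     2635             1388645
Max      500     2500             1250000
Then the mean of column 'term_times_term_x5': 1319322.5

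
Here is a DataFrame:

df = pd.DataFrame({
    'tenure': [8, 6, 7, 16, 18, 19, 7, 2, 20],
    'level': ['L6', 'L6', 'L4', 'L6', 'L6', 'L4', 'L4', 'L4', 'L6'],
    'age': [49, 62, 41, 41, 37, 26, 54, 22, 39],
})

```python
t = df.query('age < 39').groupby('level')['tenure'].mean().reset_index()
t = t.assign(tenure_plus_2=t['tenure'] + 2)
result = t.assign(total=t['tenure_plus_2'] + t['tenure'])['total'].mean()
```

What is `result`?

30.5

filter rows where age < 39:
   tenure level  age
4      18    L6   37
5      19    L4   26
7       2    L4   22
group by level, mean of tenure:
level
L4    10.5
L6    18.0
Name: tenure, dtype: float64
reset_index():
  level  tenure
0    L4    10.5
1    L6    18.0
add column tenure_plus_2 = t['tenure'] + 2:
  level  tenure  tenure_plus_2
0    L4    10.5           12.5
1    L6    18.0           20.0
add column total = t['tenure_plus_2'] + t['tenure']:
  level  tenure  tenure_plus_2  total
0    L4    10.5           12.5   23.0
1    L6    18.0           20.0   38.0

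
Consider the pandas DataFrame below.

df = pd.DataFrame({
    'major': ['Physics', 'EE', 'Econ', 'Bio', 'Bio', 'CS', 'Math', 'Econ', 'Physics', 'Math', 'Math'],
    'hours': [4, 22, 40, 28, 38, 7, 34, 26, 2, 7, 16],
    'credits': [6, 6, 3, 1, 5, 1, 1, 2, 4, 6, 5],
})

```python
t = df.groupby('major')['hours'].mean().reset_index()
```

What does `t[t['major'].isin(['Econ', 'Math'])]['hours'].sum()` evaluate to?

group by major, mean of hours:
major
Bio        33.0
CS          7.0
EE         22.0
Econ       33.0
Math       19.0
Physics     3.0
Name: hours, dtype: float64
reset_index():
     major  hours
0      Bio   33.0
1       CS    7.0
2       EE   22.0
3     Econ   33.0
4     Math   19.0
5  Physics    3.0
filter rows where major in ['Econ', 'Math']:
  major  hours
3  Econ   33.0
4  Math   19.0
Hence 52.0.

52.0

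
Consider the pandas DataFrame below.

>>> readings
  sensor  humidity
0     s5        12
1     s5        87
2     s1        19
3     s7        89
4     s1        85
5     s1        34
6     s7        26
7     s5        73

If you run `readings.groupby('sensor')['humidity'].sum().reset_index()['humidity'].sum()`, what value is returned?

group by sensor, sum of humidity:
sensor
s1    138
s5    172
s7    115
Name: humidity, dtype: int64
reset_index():
  sensor  humidity
0     s1       138
1     s5       172
2     s7       115

425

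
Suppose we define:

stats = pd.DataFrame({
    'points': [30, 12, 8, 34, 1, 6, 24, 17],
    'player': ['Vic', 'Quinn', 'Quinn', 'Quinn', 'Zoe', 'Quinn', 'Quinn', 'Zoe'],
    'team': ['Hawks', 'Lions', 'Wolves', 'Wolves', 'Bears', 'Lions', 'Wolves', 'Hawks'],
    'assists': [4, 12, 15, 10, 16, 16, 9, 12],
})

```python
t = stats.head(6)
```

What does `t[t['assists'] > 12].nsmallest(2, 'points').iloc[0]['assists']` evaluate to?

take first 6 rows:
   points player    team  assists
0      30    Vic   Hawks        4
1      12  Quinn   Lions       12
2       8  Quinn  Wolves       15
3      34  Quinn  Wolves       10
4       1    Zoe   Bears       16
5       6  Quinn   Lions       16
filter rows where assists > 12:
   points player    team  assists
2       8  Quinn  Wolves       15
4       1    Zoe   Bears       16
5       6  Quinn   Lions       16
take 2 rows with smallest points:
   points player   team  assists
4       1    Zoe  Bears       16
5       6  Quinn  Lions       16

16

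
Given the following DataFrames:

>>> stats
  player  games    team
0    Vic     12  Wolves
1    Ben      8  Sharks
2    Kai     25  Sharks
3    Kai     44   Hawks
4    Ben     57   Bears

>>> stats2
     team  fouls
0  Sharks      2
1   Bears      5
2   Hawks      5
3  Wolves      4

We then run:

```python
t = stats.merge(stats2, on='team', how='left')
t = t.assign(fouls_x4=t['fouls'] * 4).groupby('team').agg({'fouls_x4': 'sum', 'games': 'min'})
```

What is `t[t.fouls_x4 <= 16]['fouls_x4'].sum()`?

32

merge on 'team' (how='left') → 5 rows:
  player  games    team  fouls
0    Vic     12  Wolves      4
1    Ben      8  Sharks      2
2    Kai     25  Sharks      2
3    Kai     44   Hawks      5
4    Ben     57   Bears      5
add column fouls_x4 = t['fouls'] * 4:
  player  games    team  fouls  fouls_x4
0    Vic     12  Wolves      4        16
1    Ben      8  Sharks      2         8
2    Kai     25  Sharks      2         8
3    Kai     44   Hawks      5        20
4    Ben     57   Bears      5        20
group by team: sum(fouls_x4), min(games):
        fouls_x4  games
team                   
Bears         20     57
Hawks         20     44
Sharks        16      8
Wolves        16     12
filter rows where fouls_x4 <= 16:
        fouls_x4  games
team                   
Sharks        16      8
Wolves        16     12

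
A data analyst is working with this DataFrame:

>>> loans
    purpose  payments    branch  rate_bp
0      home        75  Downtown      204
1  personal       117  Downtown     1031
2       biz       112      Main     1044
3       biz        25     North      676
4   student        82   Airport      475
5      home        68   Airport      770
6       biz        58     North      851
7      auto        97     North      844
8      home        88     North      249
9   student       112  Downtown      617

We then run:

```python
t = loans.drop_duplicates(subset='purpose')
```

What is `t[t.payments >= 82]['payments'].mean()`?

102.0

drop duplicate purpose (keep=first):
    purpose  payments    branch  rate_bp
0      home        75  Downtown      204
1  personal       117  Downtown     1031
2       biz       112      Main     1044
4   student        82   Airport      475
7      auto        97     North      844
filter rows where payments >= 82:
    purpose  payments    branch  rate_bp
1  personal       117  Downtown     1031
2       biz       112      Main     1044
4   student        82   Airport      475
7      auto        97     North      844
mean of column 'payments' → 102.0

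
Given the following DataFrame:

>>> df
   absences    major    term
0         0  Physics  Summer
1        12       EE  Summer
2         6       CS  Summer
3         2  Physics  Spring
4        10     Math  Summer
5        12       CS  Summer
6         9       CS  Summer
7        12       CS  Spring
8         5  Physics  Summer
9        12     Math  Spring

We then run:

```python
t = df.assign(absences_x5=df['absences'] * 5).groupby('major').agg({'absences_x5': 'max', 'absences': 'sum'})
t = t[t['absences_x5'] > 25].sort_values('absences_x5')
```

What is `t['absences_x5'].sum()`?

add column absences_x5 = df['absences'] * 5:
   absences    major    term  absences_x5
0         0  Physics  Summer            0
1        12       EE  Summer           60
2         6       CS  Summer           30
3         2  Physics  Spring           10
4        10     Math  Summer           50
5        12       CS  Summer           60
6         9       CS  Summer           45
7        12       CS  Spring           60
8         5  Physics  Summer           25
9        12     Math  Spring           60
group by major: max(absences_x5), sum(absences):
         absences_x5  absences
major                         
CS                60        39
EE                60        12
Math              60        22
Physics           25         7
filter rows where absences_x5 > 25:
       absences_x5  absences
major                       
CS              60        39
EE              60        12
Math            60        22
sort by absences_x5:
       absences_x5  absences
major                       
CS              60        39
EE              60        12
Math            60        22
Reading off the sum of column 'absences_x5', we get 180.

180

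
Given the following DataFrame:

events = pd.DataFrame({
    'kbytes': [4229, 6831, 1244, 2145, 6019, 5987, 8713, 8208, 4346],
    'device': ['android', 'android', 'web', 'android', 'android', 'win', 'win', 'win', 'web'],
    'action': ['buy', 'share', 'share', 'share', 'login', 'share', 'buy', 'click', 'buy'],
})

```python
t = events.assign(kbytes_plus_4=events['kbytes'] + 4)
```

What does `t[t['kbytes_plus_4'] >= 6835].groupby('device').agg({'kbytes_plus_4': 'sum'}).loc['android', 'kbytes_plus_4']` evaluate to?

6835

add column kbytes_plus_4 = events['kbytes'] + 4:
   kbytes   device action  kbytes_plus_4
0    4229  android    buy           4233
1    6831  android  share           6835
2    1244      web  share           1248
3    2145  android  share           2149
4    6019  android  login           6023
5    5987      win  share           5991
6    8713      win    buy           8717
7    8208      win  click           8212
8    4346      web    buy           4350
filter rows where kbytes_plus_4 >= 6835:
   kbytes   device action  kbytes_plus_4
1    6831  android  share           6835
6    8713      win    buy           8717
7    8208      win  click           8212
group by device, sum of kbytes_plus_4:
         kbytes_plus_4
device                
android           6835
win              16929
Taking the value at row 'android', column 'kbytes_plus_4' gives 6835.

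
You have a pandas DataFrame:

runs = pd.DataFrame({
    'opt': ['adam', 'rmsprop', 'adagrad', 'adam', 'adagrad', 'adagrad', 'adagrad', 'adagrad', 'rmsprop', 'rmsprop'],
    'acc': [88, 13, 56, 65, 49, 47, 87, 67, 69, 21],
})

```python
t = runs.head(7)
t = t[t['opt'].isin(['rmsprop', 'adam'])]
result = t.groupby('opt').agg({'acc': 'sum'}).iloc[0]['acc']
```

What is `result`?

153

take first 7 rows:
       opt  acc
0     adam   88
1  rmsprop   13
2  adagrad   56
3     adam   65
4  adagrad   49
5  adagrad   47
6  adagrad   87
filter rows where opt in ['rmsprop', 'adam']:
       opt  acc
0     adam   88
1  rmsprop   13
3     adam   65
group by opt, sum of acc:
         acc
opt         
adam     153
rmsprop   13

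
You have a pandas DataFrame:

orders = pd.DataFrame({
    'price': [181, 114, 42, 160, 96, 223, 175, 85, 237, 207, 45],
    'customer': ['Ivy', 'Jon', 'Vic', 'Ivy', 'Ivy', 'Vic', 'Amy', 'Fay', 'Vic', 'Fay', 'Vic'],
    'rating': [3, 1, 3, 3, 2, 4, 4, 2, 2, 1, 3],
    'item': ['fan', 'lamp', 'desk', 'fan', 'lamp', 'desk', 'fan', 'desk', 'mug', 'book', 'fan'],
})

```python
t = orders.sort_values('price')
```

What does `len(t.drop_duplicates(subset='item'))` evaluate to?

5

sort by price:
    price customer  rating  item
2      42      Vic       3  desk
10     45      Vic       3   fan
7      85      Fay       2  desk
4      96      Ivy       2  lamp
1     114      Jon       1  lamp
3     160      Ivy       3   fan
6     175      Amy       4   fan
0     181      Ivy       3   fan
9     207      Fay       1  book
5     223      Vic       4  desk
8     237      Vic       2   mug
drop duplicate item (keep=first):
    price customer  rating  item
2      42      Vic       3  desk
10     45      Vic       3   fan
4      96      Ivy       2  lamp
9     207      Fay       1  book
8     237      Vic       2   mug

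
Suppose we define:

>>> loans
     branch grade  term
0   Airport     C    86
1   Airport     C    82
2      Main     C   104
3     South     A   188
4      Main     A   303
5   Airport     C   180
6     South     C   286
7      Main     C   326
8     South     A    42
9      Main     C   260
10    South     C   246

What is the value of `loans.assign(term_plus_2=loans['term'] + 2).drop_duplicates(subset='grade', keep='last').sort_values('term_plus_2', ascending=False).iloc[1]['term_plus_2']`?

add column term_plus_2 = loans['term'] + 2:
     branch grade  term  term_plus_2
0   Airport     C    86           88
1   Airport     C    82           84
2      Main     C   104          106
3     South     A   188          190
4      Main     A   303          305
5   Airport     C   180          182
6     South     C   286          288
7      Main     C   326          328
8     South     A    42           44
9      Main     C   260          262
10    South     C   246          248
drop duplicate grade (keep=last):
   branch grade  term  term_plus_2
8   South     A    42           44
10  South     C   246          248
sort by term_plus_2 descending:
   branch grade  term  term_plus_2
10  South     C   246          248
8   South     A    42           44
Then the value at position 1, column 'term_plus_2': 44

44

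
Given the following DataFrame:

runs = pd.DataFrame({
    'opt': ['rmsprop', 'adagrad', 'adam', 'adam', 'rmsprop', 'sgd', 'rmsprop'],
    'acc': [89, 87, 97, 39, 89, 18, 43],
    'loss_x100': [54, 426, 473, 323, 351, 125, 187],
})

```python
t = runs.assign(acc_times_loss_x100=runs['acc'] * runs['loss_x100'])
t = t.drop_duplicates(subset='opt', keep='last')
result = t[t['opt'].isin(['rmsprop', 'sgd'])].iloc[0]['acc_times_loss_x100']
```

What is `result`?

2250

add column acc_times_loss_x100 = runs['acc'] * runs['loss_x100']:
       opt  acc  loss_x100  acc_times_loss_x100
0  rmsprop   89         54                 4806
1  adagrad   87        426                37062
2     adam   97        473                45881
3     adam   39        323                12597
4  rmsprop   89        351                31239
5      sgd   18        125                 2250
6  rmsprop   43        187                 8041
drop duplicate opt (keep=last):
       opt  acc  loss_x100  acc_times_loss_x100
1  adagrad   87        426                37062
3     adam   39        323                12597
5      sgd   18        125                 2250
6  rmsprop   43        187                 8041
filter rows where opt in ['rmsprop', 'sgd']:
       opt  acc  loss_x100  acc_times_loss_x100
5      sgd   18        125                 2250
6  rmsprop   43        187                 8041
Finally, value at position 0, column 'acc_times_loss_x100' = 2250.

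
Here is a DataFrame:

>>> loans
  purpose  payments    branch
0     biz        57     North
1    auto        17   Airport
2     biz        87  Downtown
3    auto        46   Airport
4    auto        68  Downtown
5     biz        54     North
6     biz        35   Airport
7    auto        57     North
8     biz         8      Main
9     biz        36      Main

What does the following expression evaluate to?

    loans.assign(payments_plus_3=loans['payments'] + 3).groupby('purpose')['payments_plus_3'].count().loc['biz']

6

add column payments_plus_3 = loans['payments'] + 3:
  purpose  payments    branch  payments_plus_3
0     biz        57     North               60
1    auto        17   Airport               20
2     biz        87  Downtown               90
3    auto        46   Airport               49
4    auto        68  Downtown               71
5     biz        54     North               57
6     biz        35   Airport               38
7    auto        57     North               60
8     biz         8      Main               11
9     biz        36      Main               39
group by purpose, count of payments_plus_3:
purpose
auto    4
biz     6
Name: payments_plus_3, dtype: int64
Hence 6.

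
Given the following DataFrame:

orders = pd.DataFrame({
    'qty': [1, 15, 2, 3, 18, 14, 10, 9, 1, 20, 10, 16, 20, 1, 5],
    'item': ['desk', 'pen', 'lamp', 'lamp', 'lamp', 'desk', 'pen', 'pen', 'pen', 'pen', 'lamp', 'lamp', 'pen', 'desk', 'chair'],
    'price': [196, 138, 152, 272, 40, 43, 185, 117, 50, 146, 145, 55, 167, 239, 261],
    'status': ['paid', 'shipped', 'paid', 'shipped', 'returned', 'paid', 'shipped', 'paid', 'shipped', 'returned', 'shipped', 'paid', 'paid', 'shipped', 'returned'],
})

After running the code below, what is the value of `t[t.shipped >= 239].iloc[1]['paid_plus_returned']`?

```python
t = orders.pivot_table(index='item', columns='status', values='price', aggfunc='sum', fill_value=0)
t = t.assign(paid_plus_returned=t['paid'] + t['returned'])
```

247

pivot: rows=item, cols=status, sum(price):
status  paid  returned  shipped
item                           
chair      0       261        0
desk     239         0      239
lamp     207        40      417
pen      284       146      373
add column paid_plus_returned = t['paid'] + t['returned']:
status  paid  returned  shipped  paid_plus_returned
item                                               
chair      0       261        0                 261
desk     239         0      239                 239
lamp     207        40      417                 247
pen      284       146      373                 430
filter rows where shipped >= 239:
status  paid  returned  shipped  paid_plus_returned
item                                               
desk     239         0      239                 239
lamp     207        40      417                 247
pen      284       146      373                 430
value at position 1, column 'paid_plus_returned' → 247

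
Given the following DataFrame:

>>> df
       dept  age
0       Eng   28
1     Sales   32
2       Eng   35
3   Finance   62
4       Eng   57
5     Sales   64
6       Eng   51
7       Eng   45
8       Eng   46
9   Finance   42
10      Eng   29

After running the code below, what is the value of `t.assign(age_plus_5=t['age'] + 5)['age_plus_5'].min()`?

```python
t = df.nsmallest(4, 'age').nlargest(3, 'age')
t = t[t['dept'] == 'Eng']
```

take 4 rows with smallest age:
     dept  age
0     Eng   28
10    Eng   29
1   Sales   32
2     Eng   35
take 3 rows with largest age:
     dept  age
2     Eng   35
1   Sales   32
10    Eng   29
filter rows where dept == 'Eng':
   dept  age
2   Eng   35
10  Eng   29
add column age_plus_5 = t['age'] + 5:
   dept  age  age_plus_5
2   Eng   35          40
10  Eng   29          34
So min() = 34.

34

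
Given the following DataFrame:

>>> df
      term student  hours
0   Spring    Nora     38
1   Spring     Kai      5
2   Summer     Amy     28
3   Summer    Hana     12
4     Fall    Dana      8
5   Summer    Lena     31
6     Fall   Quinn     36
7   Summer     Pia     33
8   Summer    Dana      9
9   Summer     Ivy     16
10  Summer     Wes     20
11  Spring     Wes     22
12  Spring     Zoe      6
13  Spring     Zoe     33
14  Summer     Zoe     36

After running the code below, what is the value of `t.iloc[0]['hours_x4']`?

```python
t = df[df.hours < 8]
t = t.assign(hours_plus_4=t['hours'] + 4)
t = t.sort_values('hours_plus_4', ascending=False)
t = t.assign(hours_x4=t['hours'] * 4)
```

24

filter rows where hours < 8:
      term student  hours
1   Spring     Kai      5
12  Spring     Zoe      6
add column hours_plus_4 = t['hours'] + 4:
      term student  hours  hours_plus_4
1   Spring     Kai      5             9
12  Spring     Zoe      6            10
sort by hours_plus_4 descending:
      term student  hours  hours_plus_4
12  Spring     Zoe      6            10
1   Spring     Kai      5             9
add column hours_x4 = t['hours'] * 4:
      term student  hours  hours_plus_4  hours_x4
12  Spring     Zoe      6            10        24
1   Spring     Kai      5             9        20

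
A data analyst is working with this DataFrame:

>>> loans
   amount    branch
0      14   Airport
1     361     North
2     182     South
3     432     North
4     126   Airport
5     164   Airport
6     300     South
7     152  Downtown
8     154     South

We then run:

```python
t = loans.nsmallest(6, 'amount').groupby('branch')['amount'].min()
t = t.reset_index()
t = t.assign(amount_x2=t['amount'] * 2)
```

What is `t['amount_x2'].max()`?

take 6 rows with smallest amount:
   amount    branch
0      14   Airport
4     126   Airport
7     152  Downtown
8     154     South
5     164   Airport
2     182     South
group by branch, min of amount:
branch
Airport      14
Downtown    152
South       154
Name: amount, dtype: int64
reset_index():
     branch  amount
0   Airport      14
1  Downtown     152
2     South     154
add column amount_x2 = t['amount'] * 2:
     branch  amount  amount_x2
0   Airport      14         28
1  Downtown     152        304
2     South     154        308
So max() = 308.

308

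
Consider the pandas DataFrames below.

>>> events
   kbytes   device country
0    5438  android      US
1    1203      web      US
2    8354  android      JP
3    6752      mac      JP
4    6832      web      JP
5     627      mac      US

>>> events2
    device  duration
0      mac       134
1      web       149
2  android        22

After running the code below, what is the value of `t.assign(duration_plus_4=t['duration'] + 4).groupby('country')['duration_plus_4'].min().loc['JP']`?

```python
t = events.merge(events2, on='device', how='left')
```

26

merge on 'device' (how='left') → 6 rows:
   kbytes   device country  duration
0    5438  android      US        22
1    1203      web      US       149
2    8354  android      JP        22
3    6752      mac      JP       134
4    6832      web      JP       149
5     627      mac      US       134
add column duration_plus_4 = t['duration'] + 4:
   kbytes   device country  duration  duration_plus_4
0    5438  android      US        22               26
1    1203      web      US       149              153
2    8354  android      JP        22               26
3    6752      mac      JP       134              138
4    6832      web      JP       149              153
5     627      mac      US       134              138
group by country, min of duration_plus_4:
country
JP    26
US    26
Name: duration_plus_4, dtype: int64
The value at index 'JP' is 26.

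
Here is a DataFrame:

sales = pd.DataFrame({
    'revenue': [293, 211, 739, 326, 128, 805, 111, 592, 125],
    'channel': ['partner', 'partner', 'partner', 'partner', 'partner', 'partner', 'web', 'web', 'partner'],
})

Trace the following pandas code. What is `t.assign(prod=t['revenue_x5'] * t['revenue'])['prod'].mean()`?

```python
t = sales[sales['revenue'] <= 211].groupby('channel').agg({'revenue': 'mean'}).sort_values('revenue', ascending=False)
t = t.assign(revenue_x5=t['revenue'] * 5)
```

filter rows where revenue <= 211:
   revenue  channel
1      211  partner
4      128  partner
6      111      web
8      125  partner
group by channel, mean of revenue:
            revenue
channel            
partner  154.666667
web      111.000000
sort by revenue descending:
            revenue
channel            
partner  154.666667
web      111.000000
add column revenue_x5 = t['revenue'] * 5:
            revenue  revenue_x5
channel                        
partner  154.666667  773.333333
web      111.000000  555.000000
add column prod = t['revenue_x5'] * t['revenue']:
            revenue  revenue_x5           prod
channel                                       
partner  154.666667  773.333333  119608.888889
web      111.000000  555.000000   61605.000000
Then the mean of column 'prod': 90606.9444444

90606.9444444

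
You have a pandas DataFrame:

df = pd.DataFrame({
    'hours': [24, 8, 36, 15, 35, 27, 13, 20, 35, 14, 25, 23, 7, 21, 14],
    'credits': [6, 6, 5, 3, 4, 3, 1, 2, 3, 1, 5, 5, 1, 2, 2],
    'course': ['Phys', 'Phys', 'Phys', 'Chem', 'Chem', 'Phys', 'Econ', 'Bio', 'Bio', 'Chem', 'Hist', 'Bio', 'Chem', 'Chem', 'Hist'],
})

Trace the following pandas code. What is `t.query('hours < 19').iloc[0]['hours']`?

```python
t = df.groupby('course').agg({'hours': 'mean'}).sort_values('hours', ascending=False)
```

18.4

group by course, mean of hours:
        hours
course       
Bio     26.00
Chem    18.40
Econ    13.00
Hist    19.50
Phys    23.75
sort by hours descending:
        hours
course       
Bio     26.00
Phys    23.75
Hist    19.50
Chem    18.40
Econ    13.00
filter rows where hours < 19:
        hours
course       
Chem     18.4
Econ     13.0
Reading off the value at position 0, column 'hours', we get 18.4.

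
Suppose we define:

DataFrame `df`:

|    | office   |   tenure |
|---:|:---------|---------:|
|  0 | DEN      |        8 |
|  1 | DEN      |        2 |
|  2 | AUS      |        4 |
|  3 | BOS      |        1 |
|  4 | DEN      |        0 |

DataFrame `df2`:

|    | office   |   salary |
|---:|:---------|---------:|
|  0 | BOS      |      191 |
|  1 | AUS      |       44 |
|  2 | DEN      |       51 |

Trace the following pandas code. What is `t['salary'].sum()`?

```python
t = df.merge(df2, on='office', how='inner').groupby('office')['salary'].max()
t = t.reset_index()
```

merge on 'office' (how='inner') → 5 rows:
  office  tenure  salary
0    DEN       8      51
1    DEN       2      51
2    AUS       4      44
3    BOS       1     191
4    DEN       0      51
group by office, max of salary:
office
AUS     44
BOS    191
DEN     51
Name: salary, dtype: int64
reset_index():
  office  salary
0    AUS      44
1    BOS     191
2    DEN      51
The sum of column 'salary' is 286.

286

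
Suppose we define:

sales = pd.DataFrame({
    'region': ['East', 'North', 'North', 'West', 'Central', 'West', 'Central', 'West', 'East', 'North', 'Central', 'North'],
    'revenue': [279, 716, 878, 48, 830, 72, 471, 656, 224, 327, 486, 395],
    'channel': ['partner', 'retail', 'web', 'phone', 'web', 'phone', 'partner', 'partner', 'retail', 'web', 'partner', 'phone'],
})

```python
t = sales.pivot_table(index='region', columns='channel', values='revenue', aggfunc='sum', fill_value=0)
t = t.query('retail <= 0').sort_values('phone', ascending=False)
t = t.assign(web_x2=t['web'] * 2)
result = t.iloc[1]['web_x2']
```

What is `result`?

1660

pivot: rows=region, cols=channel, sum(revenue):
channel  partner  phone  retail   web
region                               
Central      957      0       0   830
East         279      0     224     0
North          0    395     716  1205
West         656    120       0     0
filter rows where retail <= 0:
channel  partner  phone  retail  web
region                              
Central      957      0       0  830
West         656    120       0    0
sort by phone descending:
channel  partner  phone  retail  web
region                              
West         656    120       0    0
Central      957      0       0  830
add column web_x2 = t['web'] * 2:
channel  partner  phone  retail  web  web_x2
region                                      
West         656    120       0    0       0
Central      957      0       0  830    1660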